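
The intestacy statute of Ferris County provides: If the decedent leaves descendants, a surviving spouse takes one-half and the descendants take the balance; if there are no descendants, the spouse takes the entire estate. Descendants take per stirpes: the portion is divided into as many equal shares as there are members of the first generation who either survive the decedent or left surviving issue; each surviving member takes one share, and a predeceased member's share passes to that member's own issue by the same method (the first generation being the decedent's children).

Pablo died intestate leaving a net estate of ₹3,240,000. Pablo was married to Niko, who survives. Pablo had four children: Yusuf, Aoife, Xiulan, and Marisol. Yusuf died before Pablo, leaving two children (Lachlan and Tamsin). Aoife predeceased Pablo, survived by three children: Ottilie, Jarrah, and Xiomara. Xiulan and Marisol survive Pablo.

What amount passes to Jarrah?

Niko takes one-half of ₹3,240,000 = ₹1,620,000. The remaining ₹1,620,000 passes to the descendants.
The descendants' portion (₹1,620,000) is divided into 4 shares of ₹405,000: Xiulan and Marisol each take ₹405,000; Yusuf's ₹405,000 share passes to Yusuf's issue; Aoife's ₹405,000 share passes to Aoife's issue.
Yusuf's share (₹405,000) is divided into 2 shares of ₹202,500: Lachlan and Tamsin each take ₹202,500.
Aoife's share (₹405,000) is divided into 3 shares of ₹135,000: Ottilie, Jarrah, and Xiomara each take ₹135,000.

Jarrah receives ₹135,000.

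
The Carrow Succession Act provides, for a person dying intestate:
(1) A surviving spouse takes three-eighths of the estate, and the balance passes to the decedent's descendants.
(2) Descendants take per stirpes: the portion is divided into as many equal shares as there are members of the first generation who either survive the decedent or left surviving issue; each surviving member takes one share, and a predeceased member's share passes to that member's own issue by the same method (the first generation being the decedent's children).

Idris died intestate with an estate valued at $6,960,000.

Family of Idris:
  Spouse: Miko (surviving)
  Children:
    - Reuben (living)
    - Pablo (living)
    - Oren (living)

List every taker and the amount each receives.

Miko: $2,610,000; Reuben: $1,450,000; Pablo: $1,450,000; Oren: $1,450,000

Miko takes three-eighths of $6,960,000 = $2,610,000. The remaining $4,350,000 passes to the descendants.
The descendants' portion ($4,350,000) is divided into 3 shares of $1,450,000: Reuben, Pablo, and Oren each take $1,450,000.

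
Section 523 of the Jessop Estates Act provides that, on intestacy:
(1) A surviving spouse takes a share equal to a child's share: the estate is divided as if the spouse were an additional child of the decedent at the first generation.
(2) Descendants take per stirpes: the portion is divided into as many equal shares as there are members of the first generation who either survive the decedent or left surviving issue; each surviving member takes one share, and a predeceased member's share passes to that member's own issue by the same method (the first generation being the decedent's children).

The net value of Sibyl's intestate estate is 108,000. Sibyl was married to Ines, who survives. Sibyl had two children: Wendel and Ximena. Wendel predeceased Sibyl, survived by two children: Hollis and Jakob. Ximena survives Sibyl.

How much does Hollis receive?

Hollis receives 18,000.

The spouse counts as an additional share at the children's level, so there are 3 primary shares of 36,000. Ines takes one such share (36,000).
The children's combined portion (72,000) is divided into 2 shares of 36,000: Ximena takes 36,000; Wendel's 36,000 share passes to Wendel's issue.
Wendel's share (36,000) is divided into 2 shares of 18,000: Hollis and Jakob each take 18,000.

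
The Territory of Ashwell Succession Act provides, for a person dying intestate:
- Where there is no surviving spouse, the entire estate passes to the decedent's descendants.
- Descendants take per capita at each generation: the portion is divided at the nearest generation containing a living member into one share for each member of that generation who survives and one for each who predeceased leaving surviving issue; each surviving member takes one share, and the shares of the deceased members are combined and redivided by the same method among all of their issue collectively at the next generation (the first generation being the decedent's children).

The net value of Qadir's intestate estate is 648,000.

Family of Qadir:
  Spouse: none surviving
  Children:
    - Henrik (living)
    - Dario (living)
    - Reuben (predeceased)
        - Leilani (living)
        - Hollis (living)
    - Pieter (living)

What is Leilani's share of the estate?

Leilani receives 81,000.

The entire 648,000 passes to the descendants.
That amount (648,000) is divided at the children's generation into 4 shares of 162,000. Henrik, Dario, and Pieter each take 162,000. The remaining share for the deceased Reuben (162,000) is carried to the next generation.
That pool (162,000) is divided at the grandchildren's generation equally among Leilani and Hollis: 81,000 each.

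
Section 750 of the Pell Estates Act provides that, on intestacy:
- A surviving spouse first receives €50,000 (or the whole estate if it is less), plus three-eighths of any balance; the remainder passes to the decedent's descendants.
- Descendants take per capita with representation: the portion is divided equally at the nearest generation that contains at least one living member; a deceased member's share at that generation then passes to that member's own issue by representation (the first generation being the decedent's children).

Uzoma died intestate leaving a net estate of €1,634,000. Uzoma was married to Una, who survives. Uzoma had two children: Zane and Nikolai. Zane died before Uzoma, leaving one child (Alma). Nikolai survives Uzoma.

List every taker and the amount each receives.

Una: €644,000; Alma: €495,000; Nikolai: €495,000

Una first takes €50,000, leaving a balance of €1,584,000. Una then takes three-eighths of the balance (€594,000), for a total of €644,000. The remaining €990,000 passes to the descendants.
The descendants' portion (€990,000) is divided into 2 shares of €495,000: Nikolai takes €495,000; Zane's €495,000 share passes to Zane's issue.
Zane's share (€495,000) passes entirely to Alma.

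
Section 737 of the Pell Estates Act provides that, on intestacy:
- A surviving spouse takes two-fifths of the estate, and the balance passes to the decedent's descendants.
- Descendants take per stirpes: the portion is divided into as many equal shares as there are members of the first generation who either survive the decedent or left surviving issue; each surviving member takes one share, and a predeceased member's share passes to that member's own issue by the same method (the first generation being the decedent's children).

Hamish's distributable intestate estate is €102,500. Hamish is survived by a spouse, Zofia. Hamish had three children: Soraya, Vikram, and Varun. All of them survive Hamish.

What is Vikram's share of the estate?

Vikram receives €20,500.

Zofia takes two-fifths of €102,500 = €41,000. The remaining €61,500 passes to the descendants.
The descendants' portion (€61,500) is divided into 3 shares of €20,500: Soraya, Vikram, and Varun each take €20,500.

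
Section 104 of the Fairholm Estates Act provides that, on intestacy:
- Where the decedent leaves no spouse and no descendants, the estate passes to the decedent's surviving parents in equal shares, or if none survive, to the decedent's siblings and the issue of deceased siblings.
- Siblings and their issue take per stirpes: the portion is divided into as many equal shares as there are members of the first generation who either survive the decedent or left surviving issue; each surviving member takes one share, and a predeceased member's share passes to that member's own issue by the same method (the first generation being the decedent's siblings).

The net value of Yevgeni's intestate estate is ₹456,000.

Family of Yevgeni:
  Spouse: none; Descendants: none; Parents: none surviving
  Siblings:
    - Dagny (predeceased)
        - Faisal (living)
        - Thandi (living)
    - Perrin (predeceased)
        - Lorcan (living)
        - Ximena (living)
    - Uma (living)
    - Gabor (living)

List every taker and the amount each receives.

Faisal: ₹57,000; Thandi: ₹57,000; Lorcan: ₹57,000; Ximena: ₹57,000; Uma: ₹114,000; Gabor: ₹114,000

The entire ₹456,000 passes to the siblings and their issue.
That amount (₹456,000) is divided into 4 shares of ₹114,000: Uma and Gabor each take ₹114,000; Dagny's ₹114,000 share passes to Dagny's issue; Perrin's ₹114,000 share passes to Perrin's issue.
Dagny's share (₹114,000) is divided into 2 shares of ₹57,000: Faisal and Thandi each take ₹57,000.
Perrin's share (₹114,000) is divided into 2 shares of ₹57,000: Lorcan and Ximena each take ₹57,000.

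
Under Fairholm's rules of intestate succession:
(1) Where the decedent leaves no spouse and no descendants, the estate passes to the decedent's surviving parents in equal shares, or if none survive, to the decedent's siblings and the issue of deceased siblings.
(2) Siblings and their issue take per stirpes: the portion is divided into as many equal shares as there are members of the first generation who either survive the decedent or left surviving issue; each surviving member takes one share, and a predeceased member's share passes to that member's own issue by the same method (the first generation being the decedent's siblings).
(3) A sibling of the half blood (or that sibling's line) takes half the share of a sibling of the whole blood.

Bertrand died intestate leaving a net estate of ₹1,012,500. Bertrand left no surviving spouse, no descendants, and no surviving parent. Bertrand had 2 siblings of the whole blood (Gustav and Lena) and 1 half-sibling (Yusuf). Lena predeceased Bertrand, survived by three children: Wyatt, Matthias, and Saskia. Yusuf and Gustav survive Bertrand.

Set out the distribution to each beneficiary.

Yusuf: ₹202,500; Gustav: ₹405,000; Wyatt: ₹135,000; Matthias: ₹135,000; Saskia: ₹135,000

The entire ₹1,012,500 passes to the siblings and their issue.
Counting each half-blood sibling's line as half a unit, there are 5/2 units in ₹1,012,500, so one unit is ₹405,000. Whole-blood lines (Gustav and Lena) take ₹405,000 each; half-blood lines (Yusuf) take ₹202,500 each.
Lena's share (₹405,000) is divided into 3 shares of ₹135,000: Wyatt, Matthias, and Saskia each take ₹135,000.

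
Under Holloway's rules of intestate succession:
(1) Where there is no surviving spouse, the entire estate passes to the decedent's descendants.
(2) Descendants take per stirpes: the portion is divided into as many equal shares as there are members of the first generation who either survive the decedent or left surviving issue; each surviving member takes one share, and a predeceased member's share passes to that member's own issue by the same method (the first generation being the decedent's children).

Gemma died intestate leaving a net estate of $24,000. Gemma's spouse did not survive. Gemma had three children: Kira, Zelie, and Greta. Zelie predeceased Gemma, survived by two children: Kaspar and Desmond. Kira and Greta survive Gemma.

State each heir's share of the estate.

The entire $24,000 passes to the descendants.
That amount ($24,000) is divided into 3 shares of $8,000: Kira and Greta each take $8,000; Zelie's $8,000 share passes to Zelie's issue.
Zelie's share ($8,000) is divided into 2 shares of $4,000: Kaspar and Desmond each take $4,000.

Kira: $8,000; Kaspar: $4,000; Desmond: $4,000; Greta: $8,000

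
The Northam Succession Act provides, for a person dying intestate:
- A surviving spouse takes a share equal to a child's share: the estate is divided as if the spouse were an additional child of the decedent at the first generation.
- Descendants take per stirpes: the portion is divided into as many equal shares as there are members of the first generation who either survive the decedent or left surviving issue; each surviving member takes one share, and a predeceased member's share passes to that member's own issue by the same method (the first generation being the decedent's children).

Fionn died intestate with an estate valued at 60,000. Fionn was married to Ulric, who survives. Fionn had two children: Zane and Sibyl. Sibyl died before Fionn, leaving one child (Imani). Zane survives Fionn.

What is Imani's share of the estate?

Imani receives 20,000.

The spouse counts as an additional share at the children's level, so there are 3 primary shares of 20,000. Ulric takes one such share (20,000).
The children's combined portion (40,000) is divided into 2 shares of 20,000: Zane takes 20,000; Sibyl's 20,000 share passes to Sibyl's issue.
Sibyl's share (20,000) passes entirely to Imani.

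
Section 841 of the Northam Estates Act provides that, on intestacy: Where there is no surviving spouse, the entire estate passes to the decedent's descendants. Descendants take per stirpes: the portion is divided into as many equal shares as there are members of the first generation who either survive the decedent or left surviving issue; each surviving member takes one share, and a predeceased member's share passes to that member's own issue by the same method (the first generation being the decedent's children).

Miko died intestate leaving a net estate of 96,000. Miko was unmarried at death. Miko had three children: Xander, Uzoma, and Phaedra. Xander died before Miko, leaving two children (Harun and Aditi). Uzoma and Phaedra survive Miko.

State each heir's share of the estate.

The entire 96,000 passes to the descendants.
That amount (96,000) is divided into 3 shares of 32,000: Uzoma and Phaedra each take 32,000; Xander's 32,000 share passes to Xander's issue.
Xander's share (32,000) is divided into 2 shares of 16,000: Harun and Aditi each take 16,000.

Harun: 16,000; Aditi: 16,000; Uzoma: 32,000; Phaedra: 32,000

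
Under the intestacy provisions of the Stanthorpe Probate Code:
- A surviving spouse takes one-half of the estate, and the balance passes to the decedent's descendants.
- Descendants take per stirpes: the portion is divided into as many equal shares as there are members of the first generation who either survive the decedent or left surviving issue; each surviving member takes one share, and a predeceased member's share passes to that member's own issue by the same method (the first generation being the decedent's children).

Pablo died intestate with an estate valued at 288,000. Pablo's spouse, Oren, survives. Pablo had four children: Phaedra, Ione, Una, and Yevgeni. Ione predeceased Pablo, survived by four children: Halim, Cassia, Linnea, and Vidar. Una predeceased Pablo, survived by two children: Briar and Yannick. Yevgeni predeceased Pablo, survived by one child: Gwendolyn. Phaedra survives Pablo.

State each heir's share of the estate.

Oren: 144,000; Phaedra: 36,000; Halim: 9,000; Cassia: 9,000; Linnea: 9,000; Vidar: 9,000; Briar: 18,000; Yannick: 18,000; Gwendolyn: 36,000

Oren takes one-half of 288,000 = 144,000. The remaining 144,000 passes to the descendants.
The descendants' portion (144,000) is divided into 4 shares of 36,000: Phaedra takes 36,000; Ione's 36,000 share passes to Ione's issue; Una's 36,000 share passes to Una's issue; Yevgeni's 36,000 share passes to Yevgeni's issue.
Ione's share (36,000) is divided into 4 shares of 9,000: Halim, Cassia, Linnea, and Vidar each take 9,000.
Una's share (36,000) is divided into 2 shares of 18,000: Briar and Yannick each take 18,000.
Yevgeni's share (36,000) passes entirely to Gwendolyn.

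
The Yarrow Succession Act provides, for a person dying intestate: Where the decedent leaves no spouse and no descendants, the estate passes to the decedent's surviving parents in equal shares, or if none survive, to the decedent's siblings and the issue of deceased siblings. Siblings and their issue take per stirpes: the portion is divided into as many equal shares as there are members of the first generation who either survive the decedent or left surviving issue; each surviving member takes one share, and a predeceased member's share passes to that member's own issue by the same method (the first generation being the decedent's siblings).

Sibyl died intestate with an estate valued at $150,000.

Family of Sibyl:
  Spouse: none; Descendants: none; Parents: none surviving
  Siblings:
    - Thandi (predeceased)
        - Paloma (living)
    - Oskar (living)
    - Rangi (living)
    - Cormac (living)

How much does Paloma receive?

The entire $150,000 passes to the siblings and their issue.
That amount ($150,000) is divided into 4 shares of $37,500: Oskar, Rangi, and Cormac each take $37,500; Thandi's $37,500 share passes to Thandi's issue.
Thandi's share ($37,500) passes entirely to Paloma.

Paloma receives $37,500.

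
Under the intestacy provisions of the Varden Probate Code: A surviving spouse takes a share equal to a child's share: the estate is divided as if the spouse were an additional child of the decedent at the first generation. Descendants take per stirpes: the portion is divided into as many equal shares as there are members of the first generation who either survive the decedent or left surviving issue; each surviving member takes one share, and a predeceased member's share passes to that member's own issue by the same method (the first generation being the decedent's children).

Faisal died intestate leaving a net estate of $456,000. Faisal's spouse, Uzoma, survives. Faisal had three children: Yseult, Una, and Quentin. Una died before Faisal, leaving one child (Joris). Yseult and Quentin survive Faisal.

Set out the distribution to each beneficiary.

Uzoma: $114,000; Yseult: $114,000; Joris: $114,000; Quentin: $114,000

The spouse counts as an additional share at the children's level, so there are 4 primary shares of $114,000. Uzoma takes one such share ($114,000).
The children's combined portion ($342,000) is divided into 3 shares of $114,000: Yseult and Quentin each take $114,000; Una's $114,000 share passes to Una's issue.
Una's share ($114,000) passes entirely to Joris.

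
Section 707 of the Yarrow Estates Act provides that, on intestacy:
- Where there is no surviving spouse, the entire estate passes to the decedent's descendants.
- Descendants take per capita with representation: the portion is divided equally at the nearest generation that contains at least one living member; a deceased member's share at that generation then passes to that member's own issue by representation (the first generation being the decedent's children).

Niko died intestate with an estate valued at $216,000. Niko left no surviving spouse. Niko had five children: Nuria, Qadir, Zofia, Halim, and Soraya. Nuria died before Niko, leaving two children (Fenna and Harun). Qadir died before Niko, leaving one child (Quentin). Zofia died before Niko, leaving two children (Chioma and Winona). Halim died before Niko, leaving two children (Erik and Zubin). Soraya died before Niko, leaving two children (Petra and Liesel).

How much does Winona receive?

Winona receives $24,000.

The entire $216,000 passes to the descendants.
No child survives, so the initial division is made at the grandchildren's generation.
That amount ($216,000) is divided into 9 shares of $24,000: Fenna, Harun, Quentin, Chioma, Winona, Erik, Zubin, Petra, and Liesel each take $24,000.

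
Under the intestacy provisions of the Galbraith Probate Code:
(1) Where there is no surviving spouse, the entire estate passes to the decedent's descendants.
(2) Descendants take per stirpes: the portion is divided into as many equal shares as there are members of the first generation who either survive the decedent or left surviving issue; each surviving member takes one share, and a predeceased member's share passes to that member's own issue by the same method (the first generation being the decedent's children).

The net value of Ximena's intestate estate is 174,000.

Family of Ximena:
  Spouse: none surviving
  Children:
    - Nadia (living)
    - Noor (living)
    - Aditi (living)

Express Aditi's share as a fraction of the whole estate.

Aditi receives 1/3 of the estate.

The entire 174,000 passes to the descendants.
That amount (174,000) is divided into 3 shares of 58,000: Nadia, Noor, and Aditi each take 58,000.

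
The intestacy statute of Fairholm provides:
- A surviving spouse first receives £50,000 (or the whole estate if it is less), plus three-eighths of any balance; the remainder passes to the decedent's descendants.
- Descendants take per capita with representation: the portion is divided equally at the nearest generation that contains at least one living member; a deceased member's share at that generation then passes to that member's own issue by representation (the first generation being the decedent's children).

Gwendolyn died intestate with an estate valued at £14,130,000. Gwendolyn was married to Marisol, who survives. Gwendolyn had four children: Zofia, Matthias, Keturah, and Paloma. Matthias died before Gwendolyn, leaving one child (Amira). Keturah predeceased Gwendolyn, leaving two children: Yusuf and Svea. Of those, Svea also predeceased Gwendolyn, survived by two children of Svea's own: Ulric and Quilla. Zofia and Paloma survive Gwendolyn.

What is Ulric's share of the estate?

Ulric receives £550,000.

Marisol first takes £50,000, leaving a balance of £14,080,000. Marisol then takes three-eighths of the balance (£5,280,000), for a total of £5,330,000. The remaining £8,800,000 passes to the descendants.
The descendants' portion (£8,800,000) is divided into 4 shares of £2,200,000: Zofia and Paloma each take £2,200,000; Matthias's £2,200,000 share passes to Matthias's issue; Keturah's £2,200,000 share passes to Keturah's issue.
Matthias's share (£2,200,000) passes entirely to Amira.
Keturah's share (£2,200,000) is divided into 2 shares of £1,100,000: Yusuf takes £1,100,000; Svea's £1,100,000 share passes to Svea's issue.
Svea's share (£1,100,000) is divided into 2 shares of £550,000: Ulric and Quilla each take £550,000.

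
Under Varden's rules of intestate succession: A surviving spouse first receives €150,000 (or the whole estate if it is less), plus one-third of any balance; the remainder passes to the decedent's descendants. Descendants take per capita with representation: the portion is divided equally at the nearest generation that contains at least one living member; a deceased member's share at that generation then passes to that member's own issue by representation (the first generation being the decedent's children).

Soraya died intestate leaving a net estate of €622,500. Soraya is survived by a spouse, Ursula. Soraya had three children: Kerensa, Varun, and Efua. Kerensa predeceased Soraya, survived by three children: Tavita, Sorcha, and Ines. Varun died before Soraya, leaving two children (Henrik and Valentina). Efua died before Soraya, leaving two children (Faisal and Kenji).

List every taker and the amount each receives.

Ursula first takes €150,000, leaving a balance of €472,500. Ursula then takes one-third of the balance (€157,500), for a total of €307,500. The remaining €315,000 passes to the descendants.
No child survives, so the initial division is made at the grandchildren's generation.
The descendants' portion (€315,000) is divided into 7 shares of €45,000: Tavita, Sorcha, Ines, Henrik, Valentina, Faisal, and Kenji each take €45,000.

Ursula: €307,500; Tavita: €45,000; Sorcha: €45,000; Ines: €45,000; Henrik: €45,000; Valentina: €45,000; Faisal: €45,000; Kenji: €45,000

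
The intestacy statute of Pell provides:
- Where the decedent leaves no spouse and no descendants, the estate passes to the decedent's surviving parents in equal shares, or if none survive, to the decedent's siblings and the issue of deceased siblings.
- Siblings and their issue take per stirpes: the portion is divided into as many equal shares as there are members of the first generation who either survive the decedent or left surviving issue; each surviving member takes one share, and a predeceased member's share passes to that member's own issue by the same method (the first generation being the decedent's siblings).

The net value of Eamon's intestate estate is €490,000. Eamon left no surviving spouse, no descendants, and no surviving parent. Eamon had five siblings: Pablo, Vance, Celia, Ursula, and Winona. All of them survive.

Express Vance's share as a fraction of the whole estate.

The entire €490,000 passes to the siblings and their issue.
That amount (€490,000) is divided into 5 shares of €98,000: Pablo, Vance, Celia, Ursula, and Winona each take €98,000.

Vance receives 1/5 of the estate.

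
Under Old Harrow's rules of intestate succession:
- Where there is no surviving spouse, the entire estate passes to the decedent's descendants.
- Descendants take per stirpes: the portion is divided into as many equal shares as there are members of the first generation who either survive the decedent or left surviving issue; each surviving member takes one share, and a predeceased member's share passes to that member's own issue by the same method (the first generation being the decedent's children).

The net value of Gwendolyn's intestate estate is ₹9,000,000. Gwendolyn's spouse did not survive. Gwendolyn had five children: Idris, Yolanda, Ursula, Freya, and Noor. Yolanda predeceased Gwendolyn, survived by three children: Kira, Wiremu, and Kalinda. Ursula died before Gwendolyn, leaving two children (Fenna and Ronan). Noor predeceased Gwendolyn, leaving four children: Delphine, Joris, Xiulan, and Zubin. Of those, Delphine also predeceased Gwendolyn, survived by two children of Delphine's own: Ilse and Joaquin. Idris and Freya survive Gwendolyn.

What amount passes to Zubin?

The entire ₹9,000,000 passes to the descendants.
That amount (₹9,000,000) is divided into 5 shares of ₹1,800,000: Idris and Freya each take ₹1,800,000; Yolanda's ₹1,800,000 share passes to Yolanda's issue; Ursula's ₹1,800,000 share passes to Ursula's issue; Noor's ₹1,800,000 share passes to Noor's issue.
Yolanda's share (₹1,800,000) is divided into 3 shares of ₹600,000: Kira, Wiremu, and Kalinda each take ₹600,000.
Ursula's share (₹1,800,000) is divided into 2 shares of ₹900,000: Fenna and Ronan each take ₹900,000.
Noor's share (₹1,800,000) is divided into 4 shares of ₹450,000: Joris, Xiulan, and Zubin each take ₹450,000; Delphine's ₹450,000 share passes to Delphine's issue.
Delphine's share (₹450,000) is divided into 2 shares of ₹225,000: Ilse and Joaquin each take ₹225,000.

Zubin receives ₹450,000.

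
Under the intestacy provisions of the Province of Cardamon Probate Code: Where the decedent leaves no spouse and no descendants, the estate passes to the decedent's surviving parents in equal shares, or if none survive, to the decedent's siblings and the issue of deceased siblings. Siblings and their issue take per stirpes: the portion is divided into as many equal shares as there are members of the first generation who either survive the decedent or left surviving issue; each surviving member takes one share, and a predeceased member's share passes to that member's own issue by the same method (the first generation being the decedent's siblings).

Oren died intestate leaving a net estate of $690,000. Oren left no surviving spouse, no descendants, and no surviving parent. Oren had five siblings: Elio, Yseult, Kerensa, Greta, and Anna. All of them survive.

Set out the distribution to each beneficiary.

The entire $690,000 passes to the siblings and their issue.
That amount ($690,000) is divided into 5 shares of $138,000: Elio, Yseult, Kerensa, Greta, and Anna each take $138,000.

Elio: $138,000; Yseult: $138,000; Kerensa: $138,000; Greta: $138,000; Anna: $138,000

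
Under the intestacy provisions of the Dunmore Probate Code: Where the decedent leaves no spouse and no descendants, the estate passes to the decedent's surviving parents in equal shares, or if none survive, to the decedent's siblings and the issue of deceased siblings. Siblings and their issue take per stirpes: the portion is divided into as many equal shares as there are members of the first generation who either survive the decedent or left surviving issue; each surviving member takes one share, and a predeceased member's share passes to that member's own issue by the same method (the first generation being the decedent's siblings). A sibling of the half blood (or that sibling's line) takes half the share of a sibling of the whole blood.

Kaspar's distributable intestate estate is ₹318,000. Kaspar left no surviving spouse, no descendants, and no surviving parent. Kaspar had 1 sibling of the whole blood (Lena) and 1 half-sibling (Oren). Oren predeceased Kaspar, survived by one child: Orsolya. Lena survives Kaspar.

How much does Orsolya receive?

Orsolya receives ₹106,000.

The entire ₹318,000 passes to the siblings and their issue.
Counting each half-blood sibling's line as half a unit, there are 3/2 units in ₹318,000, so one unit is ₹212,000. Whole-blood lines (Lena) take ₹212,000 each; half-blood lines (Oren) take ₹106,000 each.
Oren's share (₹106,000) passes entirely to Orsolya.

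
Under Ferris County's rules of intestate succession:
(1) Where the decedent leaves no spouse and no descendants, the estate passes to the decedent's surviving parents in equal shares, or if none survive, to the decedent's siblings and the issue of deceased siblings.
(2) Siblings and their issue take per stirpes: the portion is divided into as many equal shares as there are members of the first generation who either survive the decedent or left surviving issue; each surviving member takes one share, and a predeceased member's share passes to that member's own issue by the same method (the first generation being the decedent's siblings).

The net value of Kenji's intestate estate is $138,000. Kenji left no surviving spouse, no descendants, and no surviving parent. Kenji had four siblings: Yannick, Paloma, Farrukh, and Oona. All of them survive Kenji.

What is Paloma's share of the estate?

Paloma receives $34,500.

The entire $138,000 passes to the siblings and their issue.
That amount ($138,000) is divided into 4 shares of $34,500: Yannick, Paloma, Farrukh, and Oona each take $34,500.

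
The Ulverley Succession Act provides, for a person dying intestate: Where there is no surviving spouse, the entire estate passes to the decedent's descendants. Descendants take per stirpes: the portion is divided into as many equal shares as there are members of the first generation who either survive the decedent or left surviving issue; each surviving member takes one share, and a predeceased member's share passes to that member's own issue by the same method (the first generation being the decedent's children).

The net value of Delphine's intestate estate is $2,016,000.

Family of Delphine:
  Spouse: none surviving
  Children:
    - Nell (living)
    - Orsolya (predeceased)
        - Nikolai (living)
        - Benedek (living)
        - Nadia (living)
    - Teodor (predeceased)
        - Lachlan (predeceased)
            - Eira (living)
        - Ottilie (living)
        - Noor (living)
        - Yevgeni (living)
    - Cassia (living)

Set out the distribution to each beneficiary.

The entire $2,016,000 passes to the descendants.
That amount ($2,016,000) is divided into 4 shares of $504,000: Nell and Cassia each take $504,000; Orsolya's $504,000 share passes to Orsolya's issue; Teodor's $504,000 share passes to Teodor's issue.
Orsolya's share ($504,000) is divided into 3 shares of $168,000: Nikolai, Benedek, and Nadia each take $168,000.
Teodor's share ($504,000) is divided into 4 shares of $126,000: Ottilie, Noor, and Yevgeni each take $126,000; Lachlan's $126,000 share passes to Lachlan's issue.
Lachlan's share ($126,000) passes entirely to Eira.

Nell: $504,000; Nikolai: $168,000; Benedek: $168,000; Nadia: $168,000; Eira: $126,000; Ottilie: $126,000; Noor: $126,000; Yevgeni: $126,000; Cassia: $504,000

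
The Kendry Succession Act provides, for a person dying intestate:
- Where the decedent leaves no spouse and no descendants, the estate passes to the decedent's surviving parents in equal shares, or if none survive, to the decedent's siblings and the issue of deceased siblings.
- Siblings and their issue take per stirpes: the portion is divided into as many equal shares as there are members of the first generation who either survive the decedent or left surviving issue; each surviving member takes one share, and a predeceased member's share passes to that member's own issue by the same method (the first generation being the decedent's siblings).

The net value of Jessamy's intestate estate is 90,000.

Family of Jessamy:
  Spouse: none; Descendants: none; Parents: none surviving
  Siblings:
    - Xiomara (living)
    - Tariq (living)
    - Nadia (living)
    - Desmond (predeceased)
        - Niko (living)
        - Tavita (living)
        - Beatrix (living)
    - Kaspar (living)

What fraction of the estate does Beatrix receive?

The entire 90,000 passes to the siblings and their issue.
That amount (90,000) is divided into 5 shares of 18,000: Xiomara, Tariq, Nadia, and Kaspar each take 18,000; Desmond's 18,000 share passes to Desmond's issue.
Desmond's share (18,000) is divided into 3 shares of 6,000: Niko, Tavita, and Beatrix each take 6,000.

Beatrix receives 1/15 of the estate.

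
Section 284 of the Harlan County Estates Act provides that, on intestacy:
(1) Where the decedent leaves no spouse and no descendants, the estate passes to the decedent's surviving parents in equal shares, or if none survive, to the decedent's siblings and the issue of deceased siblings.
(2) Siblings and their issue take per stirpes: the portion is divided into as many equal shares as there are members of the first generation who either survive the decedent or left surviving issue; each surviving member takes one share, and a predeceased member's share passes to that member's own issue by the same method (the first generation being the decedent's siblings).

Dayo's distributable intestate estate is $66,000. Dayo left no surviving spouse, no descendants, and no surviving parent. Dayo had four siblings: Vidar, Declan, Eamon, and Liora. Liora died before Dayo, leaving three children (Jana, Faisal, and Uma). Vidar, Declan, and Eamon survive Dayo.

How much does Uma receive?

The entire $66,000 passes to the siblings and their issue.
That amount ($66,000) is divided into 4 shares of $16,500: Vidar, Declan, and Eamon each take $16,500; Liora's $16,500 share passes to Liora's issue.
Liora's share ($16,500) is divided into 3 shares of $5,500: Jana, Faisal, and Uma each take $5,500.

Uma receives $5,500.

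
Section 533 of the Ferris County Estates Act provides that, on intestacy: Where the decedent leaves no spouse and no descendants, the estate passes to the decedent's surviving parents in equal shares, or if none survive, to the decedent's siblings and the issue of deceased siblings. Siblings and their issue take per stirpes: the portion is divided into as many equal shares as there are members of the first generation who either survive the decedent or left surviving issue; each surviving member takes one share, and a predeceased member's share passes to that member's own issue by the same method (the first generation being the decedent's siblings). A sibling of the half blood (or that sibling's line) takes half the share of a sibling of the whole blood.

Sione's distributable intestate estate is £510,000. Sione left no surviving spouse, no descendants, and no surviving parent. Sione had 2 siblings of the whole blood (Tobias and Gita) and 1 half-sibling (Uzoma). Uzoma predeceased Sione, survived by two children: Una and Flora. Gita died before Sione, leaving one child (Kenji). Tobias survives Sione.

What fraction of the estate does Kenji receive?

The entire £510,000 passes to the siblings and their issue.
Counting each half-blood sibling's line as half a unit, there are 5/2 units in £510,000, so one unit is £204,000. Whole-blood lines (Tobias and Gita) take £204,000 each; half-blood lines (Uzoma) take £102,000 each.
Uzoma's share (£102,000) is divided into 2 shares of £51,000: Una and Flora each take £51,000.
Gita's share (£204,000) passes entirely to Kenji.

Kenji receives 2/5 of the estate.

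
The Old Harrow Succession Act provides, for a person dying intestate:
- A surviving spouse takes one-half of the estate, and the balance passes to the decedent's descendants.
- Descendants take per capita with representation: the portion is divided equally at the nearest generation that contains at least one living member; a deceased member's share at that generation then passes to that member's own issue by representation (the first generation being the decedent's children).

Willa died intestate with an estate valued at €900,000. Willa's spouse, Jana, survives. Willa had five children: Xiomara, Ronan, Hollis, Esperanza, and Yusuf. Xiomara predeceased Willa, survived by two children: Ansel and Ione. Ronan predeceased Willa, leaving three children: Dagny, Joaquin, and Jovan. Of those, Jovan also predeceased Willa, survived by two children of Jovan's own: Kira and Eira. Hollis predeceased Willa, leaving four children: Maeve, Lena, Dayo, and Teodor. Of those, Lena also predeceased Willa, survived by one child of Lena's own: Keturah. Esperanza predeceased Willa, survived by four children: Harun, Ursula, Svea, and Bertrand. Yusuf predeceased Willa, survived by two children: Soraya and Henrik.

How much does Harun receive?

Jana takes one-half of €900,000 = €450,000. The remaining €450,000 passes to the descendants.
No child survives, so the initial division is made at the grandchildren's generation.
The descendants' portion (€450,000) is divided into 15 shares of €30,000: Ansel, Ione, Dagny, Joaquin, Maeve, Dayo, Teodor, Harun, Ursula, Svea, Bertrand, Soraya, and Henrik each take €30,000; Jovan's €30,000 share passes to Jovan's issue; Lena's €30,000 share passes to Lena's issue.
Jovan's share (€30,000) is divided into 2 shares of €15,000: Kira and Eira each take €15,000.
Lena's share (€30,000) passes entirely to Keturah.

Harun receives €30,000.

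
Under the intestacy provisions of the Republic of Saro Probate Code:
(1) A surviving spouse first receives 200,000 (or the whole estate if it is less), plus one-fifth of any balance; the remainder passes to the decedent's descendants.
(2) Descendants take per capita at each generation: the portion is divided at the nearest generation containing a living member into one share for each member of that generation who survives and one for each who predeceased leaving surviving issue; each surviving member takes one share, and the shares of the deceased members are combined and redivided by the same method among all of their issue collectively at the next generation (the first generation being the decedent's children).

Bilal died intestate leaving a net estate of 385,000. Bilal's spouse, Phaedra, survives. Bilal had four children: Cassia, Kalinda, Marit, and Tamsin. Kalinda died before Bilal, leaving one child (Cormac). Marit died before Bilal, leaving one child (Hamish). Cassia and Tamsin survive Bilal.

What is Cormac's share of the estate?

Cormac receives 37,000.

Phaedra first takes 200,000, leaving a balance of 185,000. Phaedra then takes one-fifth of the balance (37,000), for a total of 237,000. The remaining 148,000 passes to the descendants.
The descendants' portion (148,000) is divided at the children's generation into 4 shares of 37,000. Cassia and Tamsin each take 37,000. The 2 shares of the deceased (Kalinda and Marit) are combined into a pool of 74,000.
That pool (74,000) is divided at the grandchildren's generation equally among Cormac and Hamish: 37,000 each.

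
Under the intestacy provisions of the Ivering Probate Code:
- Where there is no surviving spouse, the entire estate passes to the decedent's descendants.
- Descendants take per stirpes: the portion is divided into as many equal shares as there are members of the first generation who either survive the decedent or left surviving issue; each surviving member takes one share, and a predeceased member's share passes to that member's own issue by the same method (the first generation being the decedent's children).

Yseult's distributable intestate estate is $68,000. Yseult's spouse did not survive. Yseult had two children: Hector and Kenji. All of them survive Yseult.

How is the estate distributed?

Hector: $34,000; Kenji: $34,000

The entire $68,000 passes to the descendants.
That amount ($68,000) is divided into 2 shares of $34,000: Hector and Kenji each take $34,000.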